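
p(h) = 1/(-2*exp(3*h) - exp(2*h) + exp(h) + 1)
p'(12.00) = 0.00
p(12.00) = 0.00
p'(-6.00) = 0.00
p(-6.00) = 1.00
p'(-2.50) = -0.06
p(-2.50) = 0.93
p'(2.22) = 0.00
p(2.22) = -0.00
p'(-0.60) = 1.24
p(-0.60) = 1.09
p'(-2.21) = -0.06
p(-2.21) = 0.91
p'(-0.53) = 1.91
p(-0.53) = 1.20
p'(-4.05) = -0.02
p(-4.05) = 0.98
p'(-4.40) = -0.01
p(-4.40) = 0.99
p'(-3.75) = -0.02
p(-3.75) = 0.98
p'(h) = (6*exp(3*h) + 2*exp(2*h) - exp(h))/(-2*exp(3*h) - exp(2*h) + exp(h) + 1)^2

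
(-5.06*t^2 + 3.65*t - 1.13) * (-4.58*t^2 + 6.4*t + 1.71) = 23.1748*t^4 - 49.101*t^3 + 19.8828*t^2 - 0.9905*t - 1.9323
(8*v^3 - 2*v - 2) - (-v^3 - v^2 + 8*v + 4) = 9*v^3 + v^2 - 10*v - 6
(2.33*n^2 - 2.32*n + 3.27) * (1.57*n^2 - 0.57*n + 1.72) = 3.6581*n^4 - 4.9705*n^3 + 10.4639*n^2 - 5.8543*n + 5.6244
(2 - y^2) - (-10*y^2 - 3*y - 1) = 9*y^2 + 3*y + 3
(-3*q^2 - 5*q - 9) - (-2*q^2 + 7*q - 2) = -q^2 - 12*q - 7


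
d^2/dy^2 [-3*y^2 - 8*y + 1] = -6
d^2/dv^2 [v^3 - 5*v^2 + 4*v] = 6*v - 10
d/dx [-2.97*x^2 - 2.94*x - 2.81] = -5.94*x - 2.94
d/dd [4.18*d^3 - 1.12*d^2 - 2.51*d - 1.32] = 12.54*d^2 - 2.24*d - 2.51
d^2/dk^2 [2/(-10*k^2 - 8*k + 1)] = 8*(50*k^2 + 40*k - 8*(5*k + 2)^2 - 5)/(10*k^2 + 8*k - 1)^3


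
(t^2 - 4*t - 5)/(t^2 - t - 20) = (t + 1)/(t + 4)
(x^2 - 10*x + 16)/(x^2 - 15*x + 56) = (x - 2)/(x - 7)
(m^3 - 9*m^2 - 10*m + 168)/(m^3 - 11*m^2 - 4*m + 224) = (m - 6)/(m - 8)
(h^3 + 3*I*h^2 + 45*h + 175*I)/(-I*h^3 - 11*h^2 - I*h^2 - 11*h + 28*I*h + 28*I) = (I*h^2 - 10*h - 25*I)/(h^2 + h*(1 - 4*I) - 4*I)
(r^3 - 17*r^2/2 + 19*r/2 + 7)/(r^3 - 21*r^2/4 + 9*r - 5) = 2*(2*r^2 - 13*r - 7)/(4*r^2 - 13*r + 10)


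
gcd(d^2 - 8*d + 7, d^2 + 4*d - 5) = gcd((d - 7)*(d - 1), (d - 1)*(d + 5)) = d - 1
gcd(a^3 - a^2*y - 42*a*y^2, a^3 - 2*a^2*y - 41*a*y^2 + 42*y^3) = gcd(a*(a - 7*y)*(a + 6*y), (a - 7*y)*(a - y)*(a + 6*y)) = -a^2 + a*y + 42*y^2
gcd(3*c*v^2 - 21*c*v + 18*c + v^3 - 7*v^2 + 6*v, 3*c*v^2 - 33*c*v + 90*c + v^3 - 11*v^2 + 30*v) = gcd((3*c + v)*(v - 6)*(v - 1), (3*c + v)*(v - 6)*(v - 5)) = 3*c*v - 18*c + v^2 - 6*v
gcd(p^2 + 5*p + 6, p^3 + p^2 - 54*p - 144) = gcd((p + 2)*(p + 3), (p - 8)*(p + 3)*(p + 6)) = p + 3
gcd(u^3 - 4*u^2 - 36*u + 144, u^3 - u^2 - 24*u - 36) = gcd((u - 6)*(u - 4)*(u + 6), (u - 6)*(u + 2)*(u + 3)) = u - 6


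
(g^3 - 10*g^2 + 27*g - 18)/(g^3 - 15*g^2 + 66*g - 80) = (g^3 - 10*g^2 + 27*g - 18)/(g^3 - 15*g^2 + 66*g - 80)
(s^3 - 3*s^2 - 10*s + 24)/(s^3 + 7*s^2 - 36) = (s - 4)/(s + 6)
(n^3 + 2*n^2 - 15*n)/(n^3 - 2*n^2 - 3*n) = (n + 5)/(n + 1)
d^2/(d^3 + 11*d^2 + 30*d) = d/(d^2 + 11*d + 30)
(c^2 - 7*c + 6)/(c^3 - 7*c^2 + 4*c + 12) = (c - 1)/(c^2 - c - 2)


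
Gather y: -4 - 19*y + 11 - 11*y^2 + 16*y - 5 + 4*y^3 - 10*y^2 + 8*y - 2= 4*y^3 - 21*y^2 + 5*y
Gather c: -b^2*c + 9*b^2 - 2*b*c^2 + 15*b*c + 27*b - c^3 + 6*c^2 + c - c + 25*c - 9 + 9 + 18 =9*b^2 + 27*b - c^3 + c^2*(6 - 2*b) + c*(-b^2 + 15*b + 25) + 18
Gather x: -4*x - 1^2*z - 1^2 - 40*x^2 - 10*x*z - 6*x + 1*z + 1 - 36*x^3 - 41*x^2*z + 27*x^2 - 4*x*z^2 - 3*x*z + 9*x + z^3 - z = -36*x^3 + x^2*(-41*z - 13) + x*(-4*z^2 - 13*z - 1) + z^3 - z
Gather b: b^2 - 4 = b^2 - 4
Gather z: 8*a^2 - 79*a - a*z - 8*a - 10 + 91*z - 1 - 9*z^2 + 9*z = 8*a^2 - 87*a - 9*z^2 + z*(100 - a) - 11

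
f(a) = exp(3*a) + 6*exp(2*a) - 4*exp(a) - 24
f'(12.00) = 12934012510160124.64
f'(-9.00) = 0.00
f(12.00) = 4311390481196931.12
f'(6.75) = 1877642906.80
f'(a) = 3*exp(3*a) + 12*exp(2*a) - 4*exp(a)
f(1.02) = 32.38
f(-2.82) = -24.22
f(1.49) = 163.74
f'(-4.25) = -0.05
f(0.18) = -18.47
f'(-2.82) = -0.20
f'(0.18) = 17.56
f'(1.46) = 444.79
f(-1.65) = -24.54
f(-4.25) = -24.06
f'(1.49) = 480.58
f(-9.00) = -24.00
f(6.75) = 627337500.18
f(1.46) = 149.86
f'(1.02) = 145.18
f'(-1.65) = -0.30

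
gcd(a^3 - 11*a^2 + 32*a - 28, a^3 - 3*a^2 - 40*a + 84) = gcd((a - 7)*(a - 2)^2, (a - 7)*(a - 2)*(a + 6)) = a^2 - 9*a + 14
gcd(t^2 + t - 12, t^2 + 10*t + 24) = t + 4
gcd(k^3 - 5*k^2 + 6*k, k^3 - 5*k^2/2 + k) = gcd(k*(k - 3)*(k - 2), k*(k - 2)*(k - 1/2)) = k^2 - 2*k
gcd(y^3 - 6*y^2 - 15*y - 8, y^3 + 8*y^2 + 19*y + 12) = y + 1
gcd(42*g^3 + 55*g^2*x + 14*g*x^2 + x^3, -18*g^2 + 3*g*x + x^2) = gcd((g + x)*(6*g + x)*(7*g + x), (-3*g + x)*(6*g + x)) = 6*g + x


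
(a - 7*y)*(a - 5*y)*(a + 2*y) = a^3 - 10*a^2*y + 11*a*y^2 + 70*y^3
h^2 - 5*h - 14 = (h - 7)*(h + 2)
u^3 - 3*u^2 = u^2*(u - 3)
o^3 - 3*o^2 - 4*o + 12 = (o - 3)*(o - 2)*(o + 2)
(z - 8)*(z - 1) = z^2 - 9*z + 8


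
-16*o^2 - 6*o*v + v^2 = (-8*o + v)*(2*o + v)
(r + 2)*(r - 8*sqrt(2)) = r^2 - 8*sqrt(2)*r + 2*r - 16*sqrt(2)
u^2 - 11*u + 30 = (u - 6)*(u - 5)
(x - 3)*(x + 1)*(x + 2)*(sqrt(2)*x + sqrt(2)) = sqrt(2)*x^4 + sqrt(2)*x^3 - 7*sqrt(2)*x^2 - 13*sqrt(2)*x - 6*sqrt(2)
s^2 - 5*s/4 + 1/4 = (s - 1)*(s - 1/4)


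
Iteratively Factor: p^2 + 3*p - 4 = (p + 4)*(p - 1)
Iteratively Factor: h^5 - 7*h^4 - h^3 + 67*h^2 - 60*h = (h - 1)*(h^4 - 6*h^3 - 7*h^2 + 60*h) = (h - 4)*(h - 1)*(h^3 - 2*h^2 - 15*h) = h*(h - 4)*(h - 1)*(h^2 - 2*h - 15) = h*(h - 4)*(h - 1)*(h + 3)*(h - 5)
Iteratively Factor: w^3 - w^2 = (w)*(w^2 - w) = w^2*(w - 1)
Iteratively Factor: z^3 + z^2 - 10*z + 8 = (z + 4)*(z^2 - 3*z + 2) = (z - 2)*(z + 4)*(z - 1)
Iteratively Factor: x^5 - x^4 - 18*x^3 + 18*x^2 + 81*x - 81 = (x - 1)*(x^4 - 18*x^2 + 81) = (x - 3)*(x - 1)*(x^3 + 3*x^2 - 9*x - 27) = (x - 3)*(x - 1)*(x + 3)*(x^2 - 9) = (x - 3)*(x - 1)*(x + 3)^2*(x - 3)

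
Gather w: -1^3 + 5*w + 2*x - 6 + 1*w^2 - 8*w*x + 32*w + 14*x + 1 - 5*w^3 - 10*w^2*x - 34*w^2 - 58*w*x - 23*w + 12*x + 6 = -5*w^3 + w^2*(-10*x - 33) + w*(14 - 66*x) + 28*x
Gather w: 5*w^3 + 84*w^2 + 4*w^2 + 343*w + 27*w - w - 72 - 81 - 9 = 5*w^3 + 88*w^2 + 369*w - 162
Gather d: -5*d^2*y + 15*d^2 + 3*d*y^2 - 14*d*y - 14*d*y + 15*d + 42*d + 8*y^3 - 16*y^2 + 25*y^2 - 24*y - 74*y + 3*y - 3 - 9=d^2*(15 - 5*y) + d*(3*y^2 - 28*y + 57) + 8*y^3 + 9*y^2 - 95*y - 12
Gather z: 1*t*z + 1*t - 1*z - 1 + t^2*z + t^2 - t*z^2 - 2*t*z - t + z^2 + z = t^2 + z^2*(1 - t) + z*(t^2 - t) - 1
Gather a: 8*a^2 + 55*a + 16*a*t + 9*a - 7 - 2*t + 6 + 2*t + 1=8*a^2 + a*(16*t + 64)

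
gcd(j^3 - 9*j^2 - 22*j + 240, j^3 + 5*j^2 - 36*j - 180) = j^2 - j - 30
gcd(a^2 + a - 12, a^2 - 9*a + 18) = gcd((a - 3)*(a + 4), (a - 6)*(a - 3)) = a - 3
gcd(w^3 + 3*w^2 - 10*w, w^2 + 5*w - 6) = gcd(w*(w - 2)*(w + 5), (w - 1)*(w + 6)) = 1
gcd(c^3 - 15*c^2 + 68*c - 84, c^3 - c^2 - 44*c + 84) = c^2 - 8*c + 12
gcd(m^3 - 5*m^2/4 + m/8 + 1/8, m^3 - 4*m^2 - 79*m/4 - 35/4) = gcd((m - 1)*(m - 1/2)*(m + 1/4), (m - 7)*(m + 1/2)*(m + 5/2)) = 1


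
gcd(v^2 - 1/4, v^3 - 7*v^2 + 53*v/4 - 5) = v - 1/2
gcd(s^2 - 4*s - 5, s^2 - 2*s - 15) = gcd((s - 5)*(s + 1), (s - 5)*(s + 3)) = s - 5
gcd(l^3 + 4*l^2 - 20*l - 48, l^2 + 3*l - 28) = l - 4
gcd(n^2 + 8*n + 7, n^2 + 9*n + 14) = n + 7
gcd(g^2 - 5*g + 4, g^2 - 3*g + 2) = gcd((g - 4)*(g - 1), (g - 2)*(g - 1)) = g - 1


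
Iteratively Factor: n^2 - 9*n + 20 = (n - 5)*(n - 4)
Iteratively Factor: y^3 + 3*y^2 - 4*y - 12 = (y + 2)*(y^2 + y - 6) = (y - 2)*(y + 2)*(y + 3)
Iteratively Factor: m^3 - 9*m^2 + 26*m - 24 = (m - 3)*(m^2 - 6*m + 8) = (m - 3)*(m - 2)*(m - 4)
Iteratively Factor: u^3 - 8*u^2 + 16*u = (u - 4)*(u^2 - 4*u) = u*(u - 4)*(u - 4)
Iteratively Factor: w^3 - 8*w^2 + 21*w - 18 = (w - 3)*(w^2 - 5*w + 6) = (w - 3)*(w - 2)*(w - 3)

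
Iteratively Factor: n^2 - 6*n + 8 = (n - 4)*(n - 2)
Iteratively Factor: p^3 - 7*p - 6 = (p + 2)*(p^2 - 2*p - 3) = (p + 1)*(p + 2)*(p - 3)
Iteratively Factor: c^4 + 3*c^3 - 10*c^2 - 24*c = (c)*(c^3 + 3*c^2 - 10*c - 24) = c*(c - 3)*(c^2 + 6*c + 8) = c*(c - 3)*(c + 2)*(c + 4)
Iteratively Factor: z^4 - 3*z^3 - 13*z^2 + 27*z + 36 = (z - 3)*(z^3 - 13*z - 12) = (z - 4)*(z - 3)*(z^2 + 4*z + 3) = (z - 4)*(z - 3)*(z + 1)*(z + 3)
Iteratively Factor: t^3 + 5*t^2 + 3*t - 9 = (t + 3)*(t^2 + 2*t - 3) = (t + 3)^2*(t - 1)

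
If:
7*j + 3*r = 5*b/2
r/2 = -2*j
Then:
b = r/2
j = -r/4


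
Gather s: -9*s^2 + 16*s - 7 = -9*s^2 + 16*s - 7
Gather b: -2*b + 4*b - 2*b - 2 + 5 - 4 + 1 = 0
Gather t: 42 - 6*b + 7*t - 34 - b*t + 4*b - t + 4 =-2*b + t*(6 - b) + 12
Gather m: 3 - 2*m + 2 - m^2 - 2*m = -m^2 - 4*m + 5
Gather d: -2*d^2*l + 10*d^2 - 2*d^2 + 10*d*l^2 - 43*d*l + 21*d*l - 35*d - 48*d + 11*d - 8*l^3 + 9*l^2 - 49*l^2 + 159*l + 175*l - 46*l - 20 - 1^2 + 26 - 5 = d^2*(8 - 2*l) + d*(10*l^2 - 22*l - 72) - 8*l^3 - 40*l^2 + 288*l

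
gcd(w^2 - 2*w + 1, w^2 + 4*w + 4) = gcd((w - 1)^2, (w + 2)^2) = 1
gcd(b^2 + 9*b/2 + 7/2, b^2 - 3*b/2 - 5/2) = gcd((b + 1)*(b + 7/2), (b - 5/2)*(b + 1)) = b + 1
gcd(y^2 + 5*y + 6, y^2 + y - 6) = y + 3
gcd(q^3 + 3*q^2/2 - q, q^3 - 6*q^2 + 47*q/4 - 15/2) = 1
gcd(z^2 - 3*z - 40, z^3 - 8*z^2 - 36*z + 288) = z - 8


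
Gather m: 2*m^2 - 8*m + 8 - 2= 2*m^2 - 8*m + 6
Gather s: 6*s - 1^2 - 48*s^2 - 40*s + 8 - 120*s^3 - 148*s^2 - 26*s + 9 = -120*s^3 - 196*s^2 - 60*s + 16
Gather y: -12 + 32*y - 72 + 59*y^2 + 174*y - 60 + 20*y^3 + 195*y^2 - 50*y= 20*y^3 + 254*y^2 + 156*y - 144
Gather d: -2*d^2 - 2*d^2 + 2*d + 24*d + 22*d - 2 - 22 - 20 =-4*d^2 + 48*d - 44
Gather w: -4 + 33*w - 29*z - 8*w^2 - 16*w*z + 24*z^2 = -8*w^2 + w*(33 - 16*z) + 24*z^2 - 29*z - 4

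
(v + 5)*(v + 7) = v^2 + 12*v + 35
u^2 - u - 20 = (u - 5)*(u + 4)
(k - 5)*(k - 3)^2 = k^3 - 11*k^2 + 39*k - 45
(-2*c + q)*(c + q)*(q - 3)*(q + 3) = -2*c^2*q^2 + 18*c^2 - c*q^3 + 9*c*q + q^4 - 9*q^2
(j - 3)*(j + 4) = j^2 + j - 12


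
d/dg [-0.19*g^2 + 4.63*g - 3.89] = 4.63 - 0.38*g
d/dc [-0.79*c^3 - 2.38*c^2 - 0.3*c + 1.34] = -2.37*c^2 - 4.76*c - 0.3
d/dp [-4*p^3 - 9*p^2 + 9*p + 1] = -12*p^2 - 18*p + 9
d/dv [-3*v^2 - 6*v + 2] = -6*v - 6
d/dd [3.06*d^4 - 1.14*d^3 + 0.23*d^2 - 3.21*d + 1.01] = 12.24*d^3 - 3.42*d^2 + 0.46*d - 3.21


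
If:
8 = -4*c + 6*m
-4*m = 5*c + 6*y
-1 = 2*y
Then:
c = -7/23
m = 26/23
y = -1/2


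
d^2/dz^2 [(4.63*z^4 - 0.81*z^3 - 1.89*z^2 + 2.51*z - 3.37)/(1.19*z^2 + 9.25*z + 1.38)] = (13.113086*z^6 + 305.78835*z^5 + 2422.546566*z^4 + 858.397486*z^3 + 33.7595700000001*z^2 - 256.558566*z - 636.901754)/(1.685159*z^6 + 39.296775*z^5 + 311.320779*z^4 + 882.595225*z^3 + 361.027458*z^2 + 52.8471*z + 2.628072)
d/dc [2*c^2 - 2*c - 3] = 4*c - 2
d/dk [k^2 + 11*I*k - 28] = 2*k + 11*I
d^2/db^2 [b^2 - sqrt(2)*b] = 2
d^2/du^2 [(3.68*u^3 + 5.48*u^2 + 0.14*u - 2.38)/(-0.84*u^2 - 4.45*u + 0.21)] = (-3.5527136788005e-15*u^5 - 106.273792*u^3 + 24.909696*u^2 + 52.256736*u + 94.354568)/(0.592704*u^6 + 9.41976*u^5 + 49.457772*u^4 + 83.411245*u^3 - 12.364443*u^2 + 0.588735*u - 0.009261)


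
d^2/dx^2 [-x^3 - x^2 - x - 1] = -6*x - 2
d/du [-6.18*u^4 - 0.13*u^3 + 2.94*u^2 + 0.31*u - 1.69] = -24.72*u^3 - 0.39*u^2 + 5.88*u + 0.31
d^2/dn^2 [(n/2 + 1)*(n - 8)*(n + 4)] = 3*n - 2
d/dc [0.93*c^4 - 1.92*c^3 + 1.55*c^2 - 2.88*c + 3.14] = 3.72*c^3 - 5.76*c^2 + 3.1*c - 2.88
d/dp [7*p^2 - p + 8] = 14*p - 1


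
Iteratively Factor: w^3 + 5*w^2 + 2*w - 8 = (w - 1)*(w^2 + 6*w + 8) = (w - 1)*(w + 2)*(w + 4)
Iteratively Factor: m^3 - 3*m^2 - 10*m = (m)*(m^2 - 3*m - 10) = m*(m - 5)*(m + 2)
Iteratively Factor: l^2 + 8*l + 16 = (l + 4)*(l + 4)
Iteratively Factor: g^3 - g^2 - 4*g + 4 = (g + 2)*(g^2 - 3*g + 2) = (g - 1)*(g + 2)*(g - 2)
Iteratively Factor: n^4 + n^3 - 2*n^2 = (n + 2)*(n^3 - n^2) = (n - 1)*(n + 2)*(n^2) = n*(n - 1)*(n + 2)*(n)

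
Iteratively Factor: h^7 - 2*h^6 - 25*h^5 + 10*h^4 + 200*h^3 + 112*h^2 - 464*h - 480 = (h - 2)*(h^6 - 25*h^4 - 40*h^3 + 120*h^2 + 352*h + 240) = (h - 2)*(h + 2)*(h^5 - 2*h^4 - 21*h^3 + 2*h^2 + 116*h + 120) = (h - 3)*(h - 2)*(h + 2)*(h^4 + h^3 - 18*h^2 - 52*h - 40) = (h - 3)*(h - 2)*(h + 2)^2*(h^3 - h^2 - 16*h - 20) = (h - 3)*(h - 2)*(h + 2)^3*(h^2 - 3*h - 10) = (h - 5)*(h - 3)*(h - 2)*(h + 2)^3*(h + 2)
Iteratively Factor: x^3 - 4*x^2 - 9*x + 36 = (x - 4)*(x^2 - 9) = (x - 4)*(x - 3)*(x + 3)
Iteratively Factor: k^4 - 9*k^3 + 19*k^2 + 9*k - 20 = (k - 4)*(k^3 - 5*k^2 - k + 5) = (k - 4)*(k + 1)*(k^2 - 6*k + 5) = (k - 5)*(k - 4)*(k + 1)*(k - 1)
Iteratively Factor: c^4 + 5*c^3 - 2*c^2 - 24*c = (c - 2)*(c^3 + 7*c^2 + 12*c) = (c - 2)*(c + 4)*(c^2 + 3*c) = c*(c - 2)*(c + 4)*(c + 3)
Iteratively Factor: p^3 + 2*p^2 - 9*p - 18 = (p + 2)*(p^2 - 9) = (p + 2)*(p + 3)*(p - 3)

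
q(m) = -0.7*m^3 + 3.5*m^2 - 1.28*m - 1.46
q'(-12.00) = -387.68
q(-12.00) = 1727.50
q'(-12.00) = -387.68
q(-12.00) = 1727.50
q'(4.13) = -8.19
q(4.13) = 3.64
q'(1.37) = 4.37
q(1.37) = 1.56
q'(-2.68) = -35.12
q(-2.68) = 40.58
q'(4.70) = -14.77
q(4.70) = -2.84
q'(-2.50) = -31.90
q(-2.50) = 34.55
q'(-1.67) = -18.83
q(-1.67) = 13.70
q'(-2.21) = -27.01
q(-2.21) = 26.02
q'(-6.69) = -142.10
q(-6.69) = 373.34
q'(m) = -2.1*m^2 + 7.0*m - 1.28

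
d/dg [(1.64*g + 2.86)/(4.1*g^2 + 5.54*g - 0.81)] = (6.724*g^2 + 9.0856*g - (1.64*g + 2.86)*(8.2*g + 5.54) - 1.3284)/(4.1*g^2 + 5.54*g - 0.81)^2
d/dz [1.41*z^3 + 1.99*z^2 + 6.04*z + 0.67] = 4.23*z^2 + 3.98*z + 6.04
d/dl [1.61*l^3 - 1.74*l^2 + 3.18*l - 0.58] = 4.83*l^2 - 3.48*l + 3.18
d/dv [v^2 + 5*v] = 2*v + 5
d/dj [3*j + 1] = 3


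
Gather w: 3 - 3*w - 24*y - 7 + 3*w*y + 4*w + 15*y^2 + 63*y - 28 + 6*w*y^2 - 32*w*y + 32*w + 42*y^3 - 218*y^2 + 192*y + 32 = w*(6*y^2 - 29*y + 33) + 42*y^3 - 203*y^2 + 231*y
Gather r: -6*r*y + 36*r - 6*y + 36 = r*(36 - 6*y) - 6*y + 36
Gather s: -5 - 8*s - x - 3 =-8*s - x - 8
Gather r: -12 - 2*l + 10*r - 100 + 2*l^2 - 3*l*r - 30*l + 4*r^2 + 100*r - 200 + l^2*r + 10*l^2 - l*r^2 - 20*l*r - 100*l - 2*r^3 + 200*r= 12*l^2 - 132*l - 2*r^3 + r^2*(4 - l) + r*(l^2 - 23*l + 310) - 312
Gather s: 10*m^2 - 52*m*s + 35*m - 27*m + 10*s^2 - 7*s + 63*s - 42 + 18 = 10*m^2 + 8*m + 10*s^2 + s*(56 - 52*m) - 24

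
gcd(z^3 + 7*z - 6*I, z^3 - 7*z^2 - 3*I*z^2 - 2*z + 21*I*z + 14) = z^2 - 3*I*z - 2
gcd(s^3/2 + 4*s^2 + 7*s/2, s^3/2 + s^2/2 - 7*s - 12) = 1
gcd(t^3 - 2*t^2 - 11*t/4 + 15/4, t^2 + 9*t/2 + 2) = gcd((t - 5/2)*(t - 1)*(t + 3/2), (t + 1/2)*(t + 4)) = 1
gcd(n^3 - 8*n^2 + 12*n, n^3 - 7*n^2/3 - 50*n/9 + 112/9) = n - 2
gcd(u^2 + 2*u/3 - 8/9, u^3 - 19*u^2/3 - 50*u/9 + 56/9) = u^2 + 2*u/3 - 8/9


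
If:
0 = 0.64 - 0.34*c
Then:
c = 1.88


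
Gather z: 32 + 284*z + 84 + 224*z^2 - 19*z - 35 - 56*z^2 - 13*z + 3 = 168*z^2 + 252*z + 84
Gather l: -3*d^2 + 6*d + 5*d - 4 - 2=-3*d^2 + 11*d - 6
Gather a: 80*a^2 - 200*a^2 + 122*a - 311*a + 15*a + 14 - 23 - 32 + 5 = -120*a^2 - 174*a - 36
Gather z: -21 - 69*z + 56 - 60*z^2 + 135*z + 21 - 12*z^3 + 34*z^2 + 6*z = -12*z^3 - 26*z^2 + 72*z + 56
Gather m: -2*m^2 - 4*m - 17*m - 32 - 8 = -2*m^2 - 21*m - 40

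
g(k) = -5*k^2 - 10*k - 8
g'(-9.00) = 80.00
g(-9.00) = -323.00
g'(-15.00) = 140.00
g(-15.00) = -983.00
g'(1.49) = -24.90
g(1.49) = -34.00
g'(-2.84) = 18.40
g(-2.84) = -19.93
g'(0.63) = -16.30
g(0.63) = -16.28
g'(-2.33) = 13.30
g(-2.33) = -11.84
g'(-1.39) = 3.90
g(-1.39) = -3.76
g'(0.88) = -18.80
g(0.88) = -20.67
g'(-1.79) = 7.90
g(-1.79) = -6.12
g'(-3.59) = 25.90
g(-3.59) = -36.54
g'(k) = -10*k - 10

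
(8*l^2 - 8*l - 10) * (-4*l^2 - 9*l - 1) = -32*l^4 - 40*l^3 + 104*l^2 + 98*l + 10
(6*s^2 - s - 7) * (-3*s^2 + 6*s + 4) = -18*s^4 + 39*s^3 + 39*s^2 - 46*s - 28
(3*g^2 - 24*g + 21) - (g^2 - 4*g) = 2*g^2 - 20*g + 21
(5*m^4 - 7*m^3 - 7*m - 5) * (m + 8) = 5*m^5 + 33*m^4 - 56*m^3 - 7*m^2 - 61*m - 40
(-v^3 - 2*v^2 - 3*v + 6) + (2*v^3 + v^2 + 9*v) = v^3 - v^2 + 6*v + 6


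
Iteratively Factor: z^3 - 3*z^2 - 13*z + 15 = (z - 1)*(z^2 - 2*z - 15) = (z - 1)*(z + 3)*(z - 5)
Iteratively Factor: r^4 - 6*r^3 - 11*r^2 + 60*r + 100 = (r - 5)*(r^3 - r^2 - 16*r - 20) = (r - 5)*(r + 2)*(r^2 - 3*r - 10) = (r - 5)*(r + 2)^2*(r - 5)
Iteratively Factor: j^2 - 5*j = (j - 5)*(j)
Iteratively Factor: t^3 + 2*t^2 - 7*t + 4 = (t - 1)*(t^2 + 3*t - 4) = (t - 1)^2*(t + 4)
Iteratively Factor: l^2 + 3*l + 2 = (l + 2)*(l + 1)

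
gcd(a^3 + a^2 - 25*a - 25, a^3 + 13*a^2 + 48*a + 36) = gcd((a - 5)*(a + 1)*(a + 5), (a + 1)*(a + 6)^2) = a + 1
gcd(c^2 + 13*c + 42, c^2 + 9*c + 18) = c + 6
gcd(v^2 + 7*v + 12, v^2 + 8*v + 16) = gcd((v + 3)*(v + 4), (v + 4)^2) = v + 4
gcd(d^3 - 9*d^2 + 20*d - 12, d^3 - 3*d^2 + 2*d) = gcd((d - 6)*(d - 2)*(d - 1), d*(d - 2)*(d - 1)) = d^2 - 3*d + 2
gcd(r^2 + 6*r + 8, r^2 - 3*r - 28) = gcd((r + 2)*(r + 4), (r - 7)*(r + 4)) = r + 4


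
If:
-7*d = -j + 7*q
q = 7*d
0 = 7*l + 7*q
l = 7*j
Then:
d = 0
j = 0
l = 0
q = 0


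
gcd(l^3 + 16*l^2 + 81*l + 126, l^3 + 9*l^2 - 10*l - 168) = l^2 + 13*l + 42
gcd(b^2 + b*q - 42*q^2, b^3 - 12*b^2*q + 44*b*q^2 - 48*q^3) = -b + 6*q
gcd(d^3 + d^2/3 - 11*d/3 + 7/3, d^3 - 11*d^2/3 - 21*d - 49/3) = d + 7/3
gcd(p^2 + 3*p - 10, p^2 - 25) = p + 5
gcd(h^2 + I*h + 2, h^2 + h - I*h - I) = h - I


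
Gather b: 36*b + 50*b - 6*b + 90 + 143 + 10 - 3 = 80*b + 240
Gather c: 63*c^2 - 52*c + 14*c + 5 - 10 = 63*c^2 - 38*c - 5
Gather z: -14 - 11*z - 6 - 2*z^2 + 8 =-2*z^2 - 11*z - 12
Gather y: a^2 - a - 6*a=a^2 - 7*a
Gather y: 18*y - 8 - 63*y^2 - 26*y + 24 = -63*y^2 - 8*y + 16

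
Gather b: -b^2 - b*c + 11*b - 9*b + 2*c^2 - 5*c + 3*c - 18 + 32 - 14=-b^2 + b*(2 - c) + 2*c^2 - 2*c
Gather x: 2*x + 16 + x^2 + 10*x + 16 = x^2 + 12*x + 32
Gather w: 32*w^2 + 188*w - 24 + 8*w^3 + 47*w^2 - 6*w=8*w^3 + 79*w^2 + 182*w - 24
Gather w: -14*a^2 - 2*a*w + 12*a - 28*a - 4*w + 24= -14*a^2 - 16*a + w*(-2*a - 4) + 24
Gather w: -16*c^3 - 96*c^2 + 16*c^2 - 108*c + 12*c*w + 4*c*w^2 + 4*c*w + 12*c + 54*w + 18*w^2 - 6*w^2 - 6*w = -16*c^3 - 80*c^2 - 96*c + w^2*(4*c + 12) + w*(16*c + 48)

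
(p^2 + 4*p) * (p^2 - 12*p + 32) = p^4 - 8*p^3 - 16*p^2 + 128*p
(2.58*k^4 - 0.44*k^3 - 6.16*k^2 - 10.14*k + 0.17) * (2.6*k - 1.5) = 6.708*k^5 - 5.014*k^4 - 15.356*k^3 - 17.124*k^2 + 15.652*k - 0.255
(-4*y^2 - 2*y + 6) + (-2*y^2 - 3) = -6*y^2 - 2*y + 3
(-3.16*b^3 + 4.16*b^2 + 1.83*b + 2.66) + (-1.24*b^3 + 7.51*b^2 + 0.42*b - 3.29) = -4.4*b^3 + 11.67*b^2 + 2.25*b - 0.63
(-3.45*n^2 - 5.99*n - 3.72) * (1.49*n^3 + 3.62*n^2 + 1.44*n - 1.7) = -5.1405*n^5 - 21.4141*n^4 - 32.1946*n^3 - 16.227*n^2 + 4.8262*n + 6.324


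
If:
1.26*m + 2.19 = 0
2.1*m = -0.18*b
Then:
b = 20.28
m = -1.74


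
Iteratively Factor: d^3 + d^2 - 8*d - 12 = (d - 3)*(d^2 + 4*d + 4) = (d - 3)*(d + 2)*(d + 2)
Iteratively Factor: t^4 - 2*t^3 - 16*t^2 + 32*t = (t - 2)*(t^3 - 16*t) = (t - 2)*(t + 4)*(t^2 - 4*t) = (t - 4)*(t - 2)*(t + 4)*(t)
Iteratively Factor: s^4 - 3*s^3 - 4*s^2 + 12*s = (s - 2)*(s^3 - s^2 - 6*s) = (s - 2)*(s + 2)*(s^2 - 3*s) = (s - 3)*(s - 2)*(s + 2)*(s)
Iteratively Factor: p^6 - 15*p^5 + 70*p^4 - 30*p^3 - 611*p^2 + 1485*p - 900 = (p + 3)*(p^5 - 18*p^4 + 124*p^3 - 402*p^2 + 595*p - 300) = (p - 3)*(p + 3)*(p^4 - 15*p^3 + 79*p^2 - 165*p + 100) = (p - 5)*(p - 3)*(p + 3)*(p^3 - 10*p^2 + 29*p - 20) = (p - 5)*(p - 4)*(p - 3)*(p + 3)*(p^2 - 6*p + 5) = (p - 5)^2*(p - 4)*(p - 3)*(p + 3)*(p - 1)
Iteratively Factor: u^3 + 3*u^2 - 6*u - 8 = (u + 1)*(u^2 + 2*u - 8) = (u - 2)*(u + 1)*(u + 4)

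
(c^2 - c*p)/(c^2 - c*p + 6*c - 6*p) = c/(c + 6)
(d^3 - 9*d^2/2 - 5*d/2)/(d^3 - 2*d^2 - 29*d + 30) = d*(2*d^2 - 9*d - 5)/(2*(d^3 - 2*d^2 - 29*d + 30))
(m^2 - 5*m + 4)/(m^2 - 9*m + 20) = (m - 1)/(m - 5)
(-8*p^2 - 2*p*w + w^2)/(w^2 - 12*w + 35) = (-8*p^2 - 2*p*w + w^2)/(w^2 - 12*w + 35)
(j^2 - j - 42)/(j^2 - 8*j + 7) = (j + 6)/(j - 1)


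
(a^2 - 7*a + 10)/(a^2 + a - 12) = (a^2 - 7*a + 10)/(a^2 + a - 12)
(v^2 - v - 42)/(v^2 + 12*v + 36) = (v - 7)/(v + 6)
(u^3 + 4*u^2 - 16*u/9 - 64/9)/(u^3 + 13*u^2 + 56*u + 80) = (u^2 - 16/9)/(u^2 + 9*u + 20)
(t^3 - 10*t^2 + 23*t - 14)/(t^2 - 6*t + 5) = (t^2 - 9*t + 14)/(t - 5)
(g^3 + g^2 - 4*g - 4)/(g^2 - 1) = (g^2 - 4)/(g - 1)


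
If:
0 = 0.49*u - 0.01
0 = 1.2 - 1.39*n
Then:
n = 0.86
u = 0.02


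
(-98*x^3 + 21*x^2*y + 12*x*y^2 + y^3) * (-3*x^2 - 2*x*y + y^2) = 294*x^5 + 133*x^4*y - 176*x^3*y^2 - 6*x^2*y^3 + 10*x*y^4 + y^5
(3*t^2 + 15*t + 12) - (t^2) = 2*t^2 + 15*t + 12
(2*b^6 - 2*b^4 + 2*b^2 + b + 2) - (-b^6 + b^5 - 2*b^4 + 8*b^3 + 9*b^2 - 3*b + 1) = 3*b^6 - b^5 - 8*b^3 - 7*b^2 + 4*b + 1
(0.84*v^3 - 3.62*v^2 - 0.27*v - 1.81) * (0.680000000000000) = 0.5712*v^3 - 2.4616*v^2 - 0.1836*v - 1.2308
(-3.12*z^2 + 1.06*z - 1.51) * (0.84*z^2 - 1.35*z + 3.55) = -2.6208*z^4 + 5.1024*z^3 - 13.7754*z^2 + 5.8015*z - 5.3605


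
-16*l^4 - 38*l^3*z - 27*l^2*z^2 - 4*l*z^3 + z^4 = (-8*l + z)*(l + z)^2*(2*l + z)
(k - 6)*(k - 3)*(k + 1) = k^3 - 8*k^2 + 9*k + 18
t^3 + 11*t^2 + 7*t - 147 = (t - 3)*(t + 7)^2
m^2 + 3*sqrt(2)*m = m*(m + 3*sqrt(2))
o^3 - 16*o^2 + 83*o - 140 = (o - 7)*(o - 5)*(o - 4)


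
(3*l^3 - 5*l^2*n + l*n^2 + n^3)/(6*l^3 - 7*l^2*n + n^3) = (l - n)/(2*l - n)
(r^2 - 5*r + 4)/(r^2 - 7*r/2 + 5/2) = 2*(r - 4)/(2*r - 5)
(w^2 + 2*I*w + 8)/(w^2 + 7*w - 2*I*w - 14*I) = (w + 4*I)/(w + 7)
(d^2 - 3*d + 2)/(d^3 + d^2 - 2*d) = (d - 2)/(d*(d + 2))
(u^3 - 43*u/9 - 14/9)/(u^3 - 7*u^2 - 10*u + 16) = (u^2 - 2*u - 7/9)/(u^2 - 9*u + 8)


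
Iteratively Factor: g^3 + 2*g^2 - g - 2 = (g + 1)*(g^2 + g - 2) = (g + 1)*(g + 2)*(g - 1)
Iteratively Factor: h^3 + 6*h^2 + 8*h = (h + 2)*(h^2 + 4*h) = (h + 2)*(h + 4)*(h)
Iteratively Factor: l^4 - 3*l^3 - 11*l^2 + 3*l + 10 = (l + 1)*(l^3 - 4*l^2 - 7*l + 10) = (l + 1)*(l + 2)*(l^2 - 6*l + 5) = (l - 5)*(l + 1)*(l + 2)*(l - 1)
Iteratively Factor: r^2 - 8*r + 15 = (r - 3)*(r - 5)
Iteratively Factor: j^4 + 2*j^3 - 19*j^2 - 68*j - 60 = (j + 2)*(j^3 - 19*j - 30) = (j + 2)*(j + 3)*(j^2 - 3*j - 10) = (j + 2)^2*(j + 3)*(j - 5)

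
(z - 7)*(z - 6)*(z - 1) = z^3 - 14*z^2 + 55*z - 42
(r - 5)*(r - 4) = r^2 - 9*r + 20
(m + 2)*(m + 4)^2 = m^3 + 10*m^2 + 32*m + 32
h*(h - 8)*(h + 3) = h^3 - 5*h^2 - 24*h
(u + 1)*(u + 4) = u^2 + 5*u + 4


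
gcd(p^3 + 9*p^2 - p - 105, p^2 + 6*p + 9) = 1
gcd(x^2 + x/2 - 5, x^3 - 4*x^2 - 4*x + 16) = x - 2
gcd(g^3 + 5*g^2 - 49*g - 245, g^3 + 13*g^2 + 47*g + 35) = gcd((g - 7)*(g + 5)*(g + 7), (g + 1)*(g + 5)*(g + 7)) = g^2 + 12*g + 35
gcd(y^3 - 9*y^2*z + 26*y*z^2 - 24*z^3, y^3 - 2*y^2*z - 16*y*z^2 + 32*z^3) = y^2 - 6*y*z + 8*z^2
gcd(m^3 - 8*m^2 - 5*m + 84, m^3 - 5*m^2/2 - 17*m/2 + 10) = m - 4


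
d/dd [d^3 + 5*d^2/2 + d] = 3*d^2 + 5*d + 1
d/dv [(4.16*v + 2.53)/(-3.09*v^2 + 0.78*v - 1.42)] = (12.8544*v^2 + 15.6354*v - 7.8806)/(9.5481*v^4 - 4.8204*v^3 + 9.384*v^2 - 2.2152*v + 2.0164)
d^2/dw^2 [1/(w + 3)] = 2/(w + 3)^3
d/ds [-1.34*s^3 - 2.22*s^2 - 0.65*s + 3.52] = -4.02*s^2 - 4.44*s - 0.65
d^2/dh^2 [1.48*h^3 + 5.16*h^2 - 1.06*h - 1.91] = 8.88*h + 10.32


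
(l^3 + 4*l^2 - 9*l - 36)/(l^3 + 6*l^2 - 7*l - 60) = (l + 3)/(l + 5)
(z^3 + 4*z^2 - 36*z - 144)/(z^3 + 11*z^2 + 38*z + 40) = (z^2 - 36)/(z^2 + 7*z + 10)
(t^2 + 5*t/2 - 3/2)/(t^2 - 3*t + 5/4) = 2*(t + 3)/(2*t - 5)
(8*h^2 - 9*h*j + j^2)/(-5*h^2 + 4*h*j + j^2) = (-8*h + j)/(5*h + j)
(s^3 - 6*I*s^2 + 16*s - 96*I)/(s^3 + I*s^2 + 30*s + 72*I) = (s - 4*I)/(s + 3*I)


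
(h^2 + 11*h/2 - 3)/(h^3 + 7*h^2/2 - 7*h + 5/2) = (h + 6)/(h^2 + 4*h - 5)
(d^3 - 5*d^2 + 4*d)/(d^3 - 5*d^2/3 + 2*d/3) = 3*(d - 4)/(3*d - 2)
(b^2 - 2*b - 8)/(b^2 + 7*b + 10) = (b - 4)/(b + 5)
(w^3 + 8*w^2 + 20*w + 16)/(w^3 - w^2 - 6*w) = (w^2 + 6*w + 8)/(w*(w - 3))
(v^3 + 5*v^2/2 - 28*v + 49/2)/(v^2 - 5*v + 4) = (2*v^2 + 7*v - 49)/(2*(v - 4))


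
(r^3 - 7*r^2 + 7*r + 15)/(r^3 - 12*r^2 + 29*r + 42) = (r^2 - 8*r + 15)/(r^2 - 13*r + 42)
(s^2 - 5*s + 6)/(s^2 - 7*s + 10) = (s - 3)/(s - 5)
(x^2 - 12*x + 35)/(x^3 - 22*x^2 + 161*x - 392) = (x - 5)/(x^2 - 15*x + 56)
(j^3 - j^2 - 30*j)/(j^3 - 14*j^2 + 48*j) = (j + 5)/(j - 8)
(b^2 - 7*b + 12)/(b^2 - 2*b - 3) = (b - 4)/(b + 1)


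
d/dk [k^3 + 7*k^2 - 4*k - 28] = 3*k^2 + 14*k - 4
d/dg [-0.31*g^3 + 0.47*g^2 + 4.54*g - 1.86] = -0.93*g^2 + 0.94*g + 4.54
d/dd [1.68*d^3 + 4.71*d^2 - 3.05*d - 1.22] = 5.04*d^2 + 9.42*d - 3.05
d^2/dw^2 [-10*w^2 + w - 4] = -20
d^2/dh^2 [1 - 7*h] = 0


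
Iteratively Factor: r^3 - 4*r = (r)*(r^2 - 4) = r*(r + 2)*(r - 2)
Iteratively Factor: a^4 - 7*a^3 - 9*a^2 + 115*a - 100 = (a - 1)*(a^3 - 6*a^2 - 15*a + 100) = (a - 1)*(a + 4)*(a^2 - 10*a + 25) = (a - 5)*(a - 1)*(a + 4)*(a - 5)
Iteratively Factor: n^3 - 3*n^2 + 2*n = (n - 2)*(n^2 - n) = n*(n - 2)*(n - 1)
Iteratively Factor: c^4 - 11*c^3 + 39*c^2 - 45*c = (c - 3)*(c^3 - 8*c^2 + 15*c) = (c - 3)^2*(c^2 - 5*c) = c*(c - 3)^2*(c - 5)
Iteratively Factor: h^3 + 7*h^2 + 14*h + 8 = (h + 1)*(h^2 + 6*h + 8) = (h + 1)*(h + 2)*(h + 4)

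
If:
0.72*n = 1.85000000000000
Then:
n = 2.57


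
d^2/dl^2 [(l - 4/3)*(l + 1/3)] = 2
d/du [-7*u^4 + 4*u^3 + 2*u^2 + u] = -28*u^3 + 12*u^2 + 4*u + 1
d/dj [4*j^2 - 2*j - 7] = 8*j - 2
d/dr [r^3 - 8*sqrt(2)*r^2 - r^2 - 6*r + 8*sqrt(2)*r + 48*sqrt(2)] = 3*r^2 - 16*sqrt(2)*r - 2*r - 6 + 8*sqrt(2)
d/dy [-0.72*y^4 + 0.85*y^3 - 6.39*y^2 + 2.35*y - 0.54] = -2.88*y^3 + 2.55*y^2 - 12.78*y + 2.35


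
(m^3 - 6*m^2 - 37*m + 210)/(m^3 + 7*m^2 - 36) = (m^2 - 12*m + 35)/(m^2 + m - 6)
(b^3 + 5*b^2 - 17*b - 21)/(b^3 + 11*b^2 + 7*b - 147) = (b + 1)/(b + 7)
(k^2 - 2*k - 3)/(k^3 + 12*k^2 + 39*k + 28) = (k - 3)/(k^2 + 11*k + 28)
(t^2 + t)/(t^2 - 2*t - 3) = t/(t - 3)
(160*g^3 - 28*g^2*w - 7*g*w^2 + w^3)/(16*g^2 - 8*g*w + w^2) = (-40*g^2 - 3*g*w + w^2)/(-4*g + w)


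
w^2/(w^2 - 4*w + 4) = w^2/(w^2 - 4*w + 4)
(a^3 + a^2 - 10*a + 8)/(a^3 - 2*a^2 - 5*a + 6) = (a^2 + 2*a - 8)/(a^2 - a - 6)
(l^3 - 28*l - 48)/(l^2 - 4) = (l^2 - 2*l - 24)/(l - 2)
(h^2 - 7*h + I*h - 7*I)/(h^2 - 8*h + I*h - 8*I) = (h - 7)/(h - 8)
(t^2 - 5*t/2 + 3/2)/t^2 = 1 - 5/(2*t) + 3/(2*t^2)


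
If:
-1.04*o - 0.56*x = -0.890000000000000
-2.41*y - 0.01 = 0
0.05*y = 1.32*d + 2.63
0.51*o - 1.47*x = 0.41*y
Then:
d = -1.99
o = 0.72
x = 0.25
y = -0.00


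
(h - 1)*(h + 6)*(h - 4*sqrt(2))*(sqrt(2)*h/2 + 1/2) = sqrt(2)*h^4/2 - 7*h^3/2 + 5*sqrt(2)*h^3/2 - 35*h^2/2 - 5*sqrt(2)*h^2 - 10*sqrt(2)*h + 21*h + 12*sqrt(2)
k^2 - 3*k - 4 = (k - 4)*(k + 1)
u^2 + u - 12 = (u - 3)*(u + 4)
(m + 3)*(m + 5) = m^2 + 8*m + 15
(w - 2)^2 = w^2 - 4*w + 4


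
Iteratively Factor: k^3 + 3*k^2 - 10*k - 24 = (k + 4)*(k^2 - k - 6) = (k - 3)*(k + 4)*(k + 2)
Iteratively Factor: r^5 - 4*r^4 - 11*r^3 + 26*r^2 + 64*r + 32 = (r + 1)*(r^4 - 5*r^3 - 6*r^2 + 32*r + 32) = (r + 1)*(r + 2)*(r^3 - 7*r^2 + 8*r + 16) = (r - 4)*(r + 1)*(r + 2)*(r^2 - 3*r - 4) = (r - 4)*(r + 1)^2*(r + 2)*(r - 4)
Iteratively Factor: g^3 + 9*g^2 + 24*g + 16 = (g + 1)*(g^2 + 8*g + 16) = (g + 1)*(g + 4)*(g + 4)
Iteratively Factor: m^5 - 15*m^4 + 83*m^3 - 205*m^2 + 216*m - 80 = (m - 4)*(m^4 - 11*m^3 + 39*m^2 - 49*m + 20) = (m - 5)*(m - 4)*(m^3 - 6*m^2 + 9*m - 4) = (m - 5)*(m - 4)*(m - 1)*(m^2 - 5*m + 4) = (m - 5)*(m - 4)^2*(m - 1)*(m - 1)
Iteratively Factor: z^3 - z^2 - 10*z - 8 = (z - 4)*(z^2 + 3*z + 2) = (z - 4)*(z + 2)*(z + 1)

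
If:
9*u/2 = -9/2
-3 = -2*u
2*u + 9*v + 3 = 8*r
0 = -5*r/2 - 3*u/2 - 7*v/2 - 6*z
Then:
No Solution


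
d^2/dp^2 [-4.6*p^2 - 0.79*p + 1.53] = -9.20000000000000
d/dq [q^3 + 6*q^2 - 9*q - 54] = 3*q^2 + 12*q - 9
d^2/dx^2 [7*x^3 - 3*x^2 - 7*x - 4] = 42*x - 6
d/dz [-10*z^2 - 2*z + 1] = -20*z - 2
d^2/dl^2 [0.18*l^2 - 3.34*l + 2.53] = 0.360000000000000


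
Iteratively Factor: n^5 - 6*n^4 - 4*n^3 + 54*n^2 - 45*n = (n)*(n^4 - 6*n^3 - 4*n^2 + 54*n - 45) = n*(n - 5)*(n^3 - n^2 - 9*n + 9) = n*(n - 5)*(n - 3)*(n^2 + 2*n - 3) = n*(n - 5)*(n - 3)*(n - 1)*(n + 3)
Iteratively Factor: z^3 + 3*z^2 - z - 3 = (z + 3)*(z^2 - 1) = (z + 1)*(z + 3)*(z - 1)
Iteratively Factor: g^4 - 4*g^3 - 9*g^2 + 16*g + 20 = (g - 2)*(g^3 - 2*g^2 - 13*g - 10) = (g - 2)*(g + 2)*(g^2 - 4*g - 5) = (g - 2)*(g + 1)*(g + 2)*(g - 5)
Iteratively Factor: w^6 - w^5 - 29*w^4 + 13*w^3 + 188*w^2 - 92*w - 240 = (w + 4)*(w^5 - 5*w^4 - 9*w^3 + 49*w^2 - 8*w - 60) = (w - 5)*(w + 4)*(w^4 - 9*w^2 + 4*w + 12) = (w - 5)*(w - 2)*(w + 4)*(w^3 + 2*w^2 - 5*w - 6) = (w - 5)*(w - 2)*(w + 3)*(w + 4)*(w^2 - w - 2) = (w - 5)*(w - 2)*(w + 1)*(w + 3)*(w + 4)*(w - 2)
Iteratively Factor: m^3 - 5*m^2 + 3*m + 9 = (m - 3)*(m^2 - 2*m - 3) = (m - 3)^2*(m + 1)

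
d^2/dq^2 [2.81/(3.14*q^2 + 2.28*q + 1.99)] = (-55.410952*q^2 - 40.234704*q + 2.81*(6.28*q + 2.28)*(12.56*q + 4.56) - 35.117132)/(3.14*q^2 + 2.28*q + 1.99)^3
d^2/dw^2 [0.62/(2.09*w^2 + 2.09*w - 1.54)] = (-5.416444*w^2 - 5.416444*w + 0.62*(4.18*w + 2.09)*(8.36*w + 4.18) + 3.991064)/(2.09*w^2 + 2.09*w - 1.54)^3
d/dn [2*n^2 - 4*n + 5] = 4*n - 4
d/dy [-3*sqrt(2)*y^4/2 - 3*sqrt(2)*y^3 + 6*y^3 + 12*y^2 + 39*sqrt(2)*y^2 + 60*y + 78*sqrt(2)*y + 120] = -6*sqrt(2)*y^3 - 9*sqrt(2)*y^2 + 18*y^2 + 24*y + 78*sqrt(2)*y + 60 + 78*sqrt(2)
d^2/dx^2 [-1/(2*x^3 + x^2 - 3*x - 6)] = 2*((6*x + 1)*(2*x^3 + x^2 - 3*x - 6) - (6*x^2 + 2*x - 3)^2)/(2*x^3 + x^2 - 3*x - 6)^3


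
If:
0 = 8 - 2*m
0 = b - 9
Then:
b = 9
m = 4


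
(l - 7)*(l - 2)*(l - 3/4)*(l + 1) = l^4 - 35*l^3/4 + 11*l^2 + 41*l/4 - 21/2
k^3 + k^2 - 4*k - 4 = (k - 2)*(k + 1)*(k + 2)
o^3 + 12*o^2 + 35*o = o*(o + 5)*(o + 7)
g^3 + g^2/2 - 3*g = g*(g - 3/2)*(g + 2)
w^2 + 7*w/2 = w*(w + 7/2)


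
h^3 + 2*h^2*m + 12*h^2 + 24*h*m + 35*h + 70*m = (h + 5)*(h + 7)*(h + 2*m)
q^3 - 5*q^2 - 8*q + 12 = (q - 6)*(q - 1)*(q + 2)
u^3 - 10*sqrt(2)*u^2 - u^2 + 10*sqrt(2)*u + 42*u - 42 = (u - 1)*(u - 7*sqrt(2))*(u - 3*sqrt(2))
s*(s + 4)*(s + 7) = s^3 + 11*s^2 + 28*s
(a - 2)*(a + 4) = a^2 + 2*a - 8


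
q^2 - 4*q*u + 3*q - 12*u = (q + 3)*(q - 4*u)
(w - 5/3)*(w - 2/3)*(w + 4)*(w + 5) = w^4 + 20*w^3/3 + w^2/9 - 110*w/3 + 200/9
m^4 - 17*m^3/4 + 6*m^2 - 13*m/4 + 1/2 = (m - 2)*(m - 1)^2*(m - 1/4)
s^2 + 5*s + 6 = (s + 2)*(s + 3)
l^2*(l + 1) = l^3 + l^2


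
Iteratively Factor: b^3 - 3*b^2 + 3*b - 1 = (b - 1)*(b^2 - 2*b + 1) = (b - 1)^2*(b - 1)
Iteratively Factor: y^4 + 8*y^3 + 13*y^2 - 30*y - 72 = (y + 4)*(y^3 + 4*y^2 - 3*y - 18) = (y + 3)*(y + 4)*(y^2 + y - 6) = (y - 2)*(y + 3)*(y + 4)*(y + 3)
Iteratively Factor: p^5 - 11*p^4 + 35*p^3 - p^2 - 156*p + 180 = (p + 2)*(p^4 - 13*p^3 + 61*p^2 - 123*p + 90) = (p - 2)*(p + 2)*(p^3 - 11*p^2 + 39*p - 45) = (p - 3)*(p - 2)*(p + 2)*(p^2 - 8*p + 15) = (p - 3)^2*(p - 2)*(p + 2)*(p - 5)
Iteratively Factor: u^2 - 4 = (u + 2)*(u - 2)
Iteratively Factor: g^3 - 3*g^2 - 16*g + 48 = (g + 4)*(g^2 - 7*g + 12) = (g - 4)*(g + 4)*(g - 3)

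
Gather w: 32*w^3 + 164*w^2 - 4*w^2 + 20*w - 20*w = 32*w^3 + 160*w^2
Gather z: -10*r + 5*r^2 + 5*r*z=5*r^2 + 5*r*z - 10*r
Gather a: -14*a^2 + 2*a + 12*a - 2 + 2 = -14*a^2 + 14*a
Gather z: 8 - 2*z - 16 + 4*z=2*z - 8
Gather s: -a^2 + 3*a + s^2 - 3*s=-a^2 + 3*a + s^2 - 3*s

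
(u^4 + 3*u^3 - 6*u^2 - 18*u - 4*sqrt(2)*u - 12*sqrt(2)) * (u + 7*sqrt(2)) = u^5 + 3*u^4 + 7*sqrt(2)*u^4 - 6*u^3 + 21*sqrt(2)*u^3 - 46*sqrt(2)*u^2 - 18*u^2 - 138*sqrt(2)*u - 56*u - 168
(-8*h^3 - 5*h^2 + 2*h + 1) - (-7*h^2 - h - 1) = -8*h^3 + 2*h^2 + 3*h + 2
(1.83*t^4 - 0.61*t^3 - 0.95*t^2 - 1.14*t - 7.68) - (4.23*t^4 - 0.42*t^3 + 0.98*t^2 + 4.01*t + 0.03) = -2.4*t^4 - 0.19*t^3 - 1.93*t^2 - 5.15*t - 7.71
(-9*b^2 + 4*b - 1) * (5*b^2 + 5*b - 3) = -45*b^4 - 25*b^3 + 42*b^2 - 17*b + 3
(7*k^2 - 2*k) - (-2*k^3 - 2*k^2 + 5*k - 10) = 2*k^3 + 9*k^2 - 7*k + 10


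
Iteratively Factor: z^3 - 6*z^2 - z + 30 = (z - 5)*(z^2 - z - 6) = (z - 5)*(z + 2)*(z - 3)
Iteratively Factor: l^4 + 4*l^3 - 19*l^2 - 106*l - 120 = (l + 2)*(l^3 + 2*l^2 - 23*l - 60) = (l + 2)*(l + 3)*(l^2 - l - 20) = (l + 2)*(l + 3)*(l + 4)*(l - 5)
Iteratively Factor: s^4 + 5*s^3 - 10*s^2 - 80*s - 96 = (s + 3)*(s^3 + 2*s^2 - 16*s - 32) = (s - 4)*(s + 3)*(s^2 + 6*s + 8) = (s - 4)*(s + 3)*(s + 4)*(s + 2)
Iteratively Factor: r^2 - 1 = (r - 1)*(r + 1)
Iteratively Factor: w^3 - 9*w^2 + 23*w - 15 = (w - 3)*(w^2 - 6*w + 5) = (w - 5)*(w - 3)*(w - 1)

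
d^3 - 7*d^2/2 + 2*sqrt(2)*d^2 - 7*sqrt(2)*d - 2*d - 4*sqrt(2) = (d - 4)*(d + 1/2)*(d + 2*sqrt(2))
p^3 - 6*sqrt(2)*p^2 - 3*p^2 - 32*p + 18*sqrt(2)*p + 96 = (p - 3)*(p - 8*sqrt(2))*(p + 2*sqrt(2))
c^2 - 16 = (c - 4)*(c + 4)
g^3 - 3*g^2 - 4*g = g*(g - 4)*(g + 1)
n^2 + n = n*(n + 1)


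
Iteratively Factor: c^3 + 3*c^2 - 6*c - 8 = (c + 1)*(c^2 + 2*c - 8) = (c + 1)*(c + 4)*(c - 2)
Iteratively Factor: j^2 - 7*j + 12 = (j - 3)*(j - 4)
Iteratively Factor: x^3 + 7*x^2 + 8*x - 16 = (x + 4)*(x^2 + 3*x - 4) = (x - 1)*(x + 4)*(x + 4)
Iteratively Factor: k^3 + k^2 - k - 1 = (k - 1)*(k^2 + 2*k + 1) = (k - 1)*(k + 1)*(k + 1)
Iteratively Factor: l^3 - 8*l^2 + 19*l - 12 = (l - 3)*(l^2 - 5*l + 4) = (l - 4)*(l - 3)*(l - 1)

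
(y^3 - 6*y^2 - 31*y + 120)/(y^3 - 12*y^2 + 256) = (y^2 + 2*y - 15)/(y^2 - 4*y - 32)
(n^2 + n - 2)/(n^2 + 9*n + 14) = (n - 1)/(n + 7)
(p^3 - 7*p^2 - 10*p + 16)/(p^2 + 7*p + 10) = (p^2 - 9*p + 8)/(p + 5)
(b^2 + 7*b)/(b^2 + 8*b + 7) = b/(b + 1)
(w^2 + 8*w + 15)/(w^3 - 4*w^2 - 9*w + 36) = (w + 5)/(w^2 - 7*w + 12)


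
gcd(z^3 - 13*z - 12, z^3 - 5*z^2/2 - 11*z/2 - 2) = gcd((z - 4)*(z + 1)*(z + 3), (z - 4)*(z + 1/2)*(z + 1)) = z^2 - 3*z - 4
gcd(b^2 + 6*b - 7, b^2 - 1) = b - 1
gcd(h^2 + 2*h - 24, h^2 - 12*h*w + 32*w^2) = 1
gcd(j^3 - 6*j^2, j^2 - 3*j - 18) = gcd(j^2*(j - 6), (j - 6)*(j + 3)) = j - 6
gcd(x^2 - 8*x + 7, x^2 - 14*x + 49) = x - 7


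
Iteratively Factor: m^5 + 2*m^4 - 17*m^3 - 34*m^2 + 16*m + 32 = (m + 4)*(m^4 - 2*m^3 - 9*m^2 + 2*m + 8) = (m + 1)*(m + 4)*(m^3 - 3*m^2 - 6*m + 8) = (m - 1)*(m + 1)*(m + 4)*(m^2 - 2*m - 8) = (m - 1)*(m + 1)*(m + 2)*(m + 4)*(m - 4)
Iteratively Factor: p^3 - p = (p)*(p^2 - 1) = p*(p - 1)*(p + 1)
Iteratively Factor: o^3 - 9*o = (o + 3)*(o^2 - 3*o) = (o - 3)*(o + 3)*(o)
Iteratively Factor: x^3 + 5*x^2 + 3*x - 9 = (x + 3)*(x^2 + 2*x - 3) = (x + 3)^2*(x - 1)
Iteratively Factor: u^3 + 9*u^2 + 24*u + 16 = (u + 4)*(u^2 + 5*u + 4) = (u + 4)^2*(u + 1)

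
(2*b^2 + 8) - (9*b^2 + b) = -7*b^2 - b + 8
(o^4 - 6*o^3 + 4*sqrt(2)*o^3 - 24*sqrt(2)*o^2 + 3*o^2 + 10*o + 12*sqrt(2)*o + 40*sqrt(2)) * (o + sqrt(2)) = o^5 - 6*o^4 + 5*sqrt(2)*o^4 - 30*sqrt(2)*o^3 + 11*o^3 - 38*o^2 + 15*sqrt(2)*o^2 + 24*o + 50*sqrt(2)*o + 80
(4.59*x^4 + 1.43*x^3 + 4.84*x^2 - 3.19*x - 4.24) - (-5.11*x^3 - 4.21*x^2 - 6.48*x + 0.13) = 4.59*x^4 + 6.54*x^3 + 9.05*x^2 + 3.29*x - 4.37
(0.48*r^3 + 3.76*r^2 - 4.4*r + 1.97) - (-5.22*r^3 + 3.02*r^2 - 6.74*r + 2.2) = 5.7*r^3 + 0.74*r^2 + 2.34*r - 0.23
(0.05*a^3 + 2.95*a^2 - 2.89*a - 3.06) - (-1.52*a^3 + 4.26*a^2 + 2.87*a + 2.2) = 1.57*a^3 - 1.31*a^2 - 5.76*a - 5.26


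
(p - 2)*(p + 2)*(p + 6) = p^3 + 6*p^2 - 4*p - 24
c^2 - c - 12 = (c - 4)*(c + 3)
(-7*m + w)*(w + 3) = -7*m*w - 21*m + w^2 + 3*w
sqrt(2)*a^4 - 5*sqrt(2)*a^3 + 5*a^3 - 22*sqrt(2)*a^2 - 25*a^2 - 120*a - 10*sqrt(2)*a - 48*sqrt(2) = (a - 8)*(a + 3)*(a + 2*sqrt(2))*(sqrt(2)*a + 1)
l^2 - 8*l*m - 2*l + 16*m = (l - 2)*(l - 8*m)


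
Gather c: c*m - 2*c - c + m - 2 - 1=c*(m - 3) + m - 3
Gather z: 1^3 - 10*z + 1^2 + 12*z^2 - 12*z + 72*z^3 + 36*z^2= 72*z^3 + 48*z^2 - 22*z + 2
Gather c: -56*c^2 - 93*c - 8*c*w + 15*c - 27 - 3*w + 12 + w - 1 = -56*c^2 + c*(-8*w - 78) - 2*w - 16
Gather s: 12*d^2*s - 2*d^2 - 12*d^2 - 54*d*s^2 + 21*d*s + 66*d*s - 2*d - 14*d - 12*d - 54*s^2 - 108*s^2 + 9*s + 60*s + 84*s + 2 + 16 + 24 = -14*d^2 - 28*d + s^2*(-54*d - 162) + s*(12*d^2 + 87*d + 153) + 42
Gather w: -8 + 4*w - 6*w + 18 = 10 - 2*w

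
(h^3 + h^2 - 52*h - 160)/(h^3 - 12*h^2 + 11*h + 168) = (h^2 + 9*h + 20)/(h^2 - 4*h - 21)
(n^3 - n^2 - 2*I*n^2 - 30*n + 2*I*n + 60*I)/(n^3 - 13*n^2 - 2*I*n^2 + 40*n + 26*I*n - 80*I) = (n^2 - n - 30)/(n^2 - 13*n + 40)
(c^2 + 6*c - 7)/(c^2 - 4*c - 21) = (-c^2 - 6*c + 7)/(-c^2 + 4*c + 21)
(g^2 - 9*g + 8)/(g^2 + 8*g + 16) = (g^2 - 9*g + 8)/(g^2 + 8*g + 16)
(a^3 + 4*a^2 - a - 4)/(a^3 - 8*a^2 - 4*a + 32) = (a^3 + 4*a^2 - a - 4)/(a^3 - 8*a^2 - 4*a + 32)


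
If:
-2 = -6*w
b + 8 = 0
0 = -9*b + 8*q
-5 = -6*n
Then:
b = -8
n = 5/6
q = -9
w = 1/3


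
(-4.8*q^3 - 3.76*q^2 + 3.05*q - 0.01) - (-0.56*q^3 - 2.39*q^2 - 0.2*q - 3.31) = -4.24*q^3 - 1.37*q^2 + 3.25*q + 3.3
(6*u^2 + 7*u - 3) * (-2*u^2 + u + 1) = -12*u^4 - 8*u^3 + 19*u^2 + 4*u - 3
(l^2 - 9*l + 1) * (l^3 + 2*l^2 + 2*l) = l^5 - 7*l^4 - 15*l^3 - 16*l^2 + 2*l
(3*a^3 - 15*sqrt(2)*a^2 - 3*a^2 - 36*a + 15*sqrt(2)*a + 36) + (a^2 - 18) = 3*a^3 - 15*sqrt(2)*a^2 - 2*a^2 - 36*a + 15*sqrt(2)*a + 18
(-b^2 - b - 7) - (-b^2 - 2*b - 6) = b - 1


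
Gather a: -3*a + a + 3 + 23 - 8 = 18 - 2*a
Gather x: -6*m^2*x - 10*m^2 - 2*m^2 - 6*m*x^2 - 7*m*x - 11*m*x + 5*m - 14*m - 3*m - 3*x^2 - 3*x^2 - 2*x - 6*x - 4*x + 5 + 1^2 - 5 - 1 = -12*m^2 - 12*m + x^2*(-6*m - 6) + x*(-6*m^2 - 18*m - 12)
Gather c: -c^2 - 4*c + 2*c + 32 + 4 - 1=-c^2 - 2*c + 35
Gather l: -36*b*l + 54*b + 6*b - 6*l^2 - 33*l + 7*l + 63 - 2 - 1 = 60*b - 6*l^2 + l*(-36*b - 26) + 60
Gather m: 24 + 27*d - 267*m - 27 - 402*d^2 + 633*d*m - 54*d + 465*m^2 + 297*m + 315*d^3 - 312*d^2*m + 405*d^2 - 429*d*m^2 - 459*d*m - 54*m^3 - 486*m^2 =315*d^3 + 3*d^2 - 27*d - 54*m^3 + m^2*(-429*d - 21) + m*(-312*d^2 + 174*d + 30) - 3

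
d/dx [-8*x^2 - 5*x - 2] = -16*x - 5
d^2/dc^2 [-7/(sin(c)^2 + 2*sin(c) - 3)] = (-42*sin(c) + 28*cos(c)^2 - 126)*cos(c)^2/(sin(c)^2 + 2*sin(c) - 3)^3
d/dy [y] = 1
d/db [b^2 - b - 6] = 2*b - 1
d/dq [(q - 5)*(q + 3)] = 2*q - 2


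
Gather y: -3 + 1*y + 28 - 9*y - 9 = 16 - 8*y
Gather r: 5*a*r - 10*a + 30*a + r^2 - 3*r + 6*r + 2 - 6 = 20*a + r^2 + r*(5*a + 3) - 4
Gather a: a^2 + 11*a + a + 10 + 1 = a^2 + 12*a + 11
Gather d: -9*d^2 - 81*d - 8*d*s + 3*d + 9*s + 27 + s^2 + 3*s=-9*d^2 + d*(-8*s - 78) + s^2 + 12*s + 27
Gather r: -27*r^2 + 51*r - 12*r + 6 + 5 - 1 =-27*r^2 + 39*r + 10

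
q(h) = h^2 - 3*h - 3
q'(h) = 2*h - 3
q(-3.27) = 17.50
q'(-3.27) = -9.54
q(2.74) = -3.71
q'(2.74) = 2.48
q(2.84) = -3.45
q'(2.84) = 2.68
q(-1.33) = 2.76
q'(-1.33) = -5.66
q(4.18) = 1.93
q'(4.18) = 5.36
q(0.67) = -4.56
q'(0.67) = -1.66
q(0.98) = -4.98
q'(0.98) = -1.04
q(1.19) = -5.15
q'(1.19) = -0.62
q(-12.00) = 177.00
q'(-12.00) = -27.00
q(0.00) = -3.00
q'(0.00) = -3.00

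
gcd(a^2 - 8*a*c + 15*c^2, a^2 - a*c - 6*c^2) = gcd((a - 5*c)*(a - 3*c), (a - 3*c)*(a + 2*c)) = a - 3*c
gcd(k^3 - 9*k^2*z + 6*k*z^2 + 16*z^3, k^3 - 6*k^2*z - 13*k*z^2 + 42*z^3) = -k + 2*z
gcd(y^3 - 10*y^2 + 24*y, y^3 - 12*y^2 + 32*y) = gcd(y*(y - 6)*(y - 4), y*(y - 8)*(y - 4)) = y^2 - 4*y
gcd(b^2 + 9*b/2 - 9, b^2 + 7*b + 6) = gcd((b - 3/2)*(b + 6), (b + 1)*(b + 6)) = b + 6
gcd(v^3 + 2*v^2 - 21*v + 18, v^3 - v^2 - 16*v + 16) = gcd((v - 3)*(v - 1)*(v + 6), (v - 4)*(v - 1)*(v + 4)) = v - 1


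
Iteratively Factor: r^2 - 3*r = (r)*(r - 3)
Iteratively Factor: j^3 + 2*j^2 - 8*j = (j - 2)*(j^2 + 4*j) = (j - 2)*(j + 4)*(j)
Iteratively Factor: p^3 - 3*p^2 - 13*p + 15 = (p - 1)*(p^2 - 2*p - 15) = (p - 1)*(p + 3)*(p - 5)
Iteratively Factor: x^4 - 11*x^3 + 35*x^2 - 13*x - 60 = (x - 3)*(x^3 - 8*x^2 + 11*x + 20) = (x - 5)*(x - 3)*(x^2 - 3*x - 4) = (x - 5)*(x - 3)*(x + 1)*(x - 4)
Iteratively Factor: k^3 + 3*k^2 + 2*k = (k + 1)*(k^2 + 2*k) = k*(k + 1)*(k + 2)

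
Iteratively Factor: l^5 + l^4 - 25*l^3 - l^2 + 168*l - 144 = (l - 3)*(l^4 + 4*l^3 - 13*l^2 - 40*l + 48) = (l - 3)*(l + 4)*(l^3 - 13*l + 12) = (l - 3)*(l + 4)^2*(l^2 - 4*l + 3) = (l - 3)*(l - 1)*(l + 4)^2*(l - 3)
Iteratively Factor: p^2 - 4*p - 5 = (p - 5)*(p + 1)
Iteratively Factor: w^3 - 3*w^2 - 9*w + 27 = (w - 3)*(w^2 - 9) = (w - 3)*(w + 3)*(w - 3)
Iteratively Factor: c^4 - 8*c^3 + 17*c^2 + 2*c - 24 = (c - 4)*(c^3 - 4*c^2 + c + 6) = (c - 4)*(c - 3)*(c^2 - c - 2) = (c - 4)*(c - 3)*(c + 1)*(c - 2)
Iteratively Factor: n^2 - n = (n - 1)*(n)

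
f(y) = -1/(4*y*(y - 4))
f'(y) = 1/(4*y*(y - 4)^2) + 1/(4*y^2*(y - 4))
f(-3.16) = -0.01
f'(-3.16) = -0.01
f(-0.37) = -0.15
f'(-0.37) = -0.45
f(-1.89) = -0.02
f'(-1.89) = -0.02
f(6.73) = -0.01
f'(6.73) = 0.01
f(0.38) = 0.18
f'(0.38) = -0.43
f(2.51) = 0.07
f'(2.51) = 0.02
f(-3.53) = -0.01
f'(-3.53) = -0.00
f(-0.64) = -0.08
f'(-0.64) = -0.15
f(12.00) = 0.00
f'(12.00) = 0.00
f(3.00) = 0.08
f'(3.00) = 0.06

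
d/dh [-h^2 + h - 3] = 1 - 2*h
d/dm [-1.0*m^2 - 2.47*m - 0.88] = -2.0*m - 2.47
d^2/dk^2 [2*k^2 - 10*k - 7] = 4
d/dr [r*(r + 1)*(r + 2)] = 3*r^2 + 6*r + 2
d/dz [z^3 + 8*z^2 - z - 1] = 3*z^2 + 16*z - 1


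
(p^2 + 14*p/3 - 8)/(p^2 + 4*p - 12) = (p - 4/3)/(p - 2)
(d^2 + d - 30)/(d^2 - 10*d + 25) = (d + 6)/(d - 5)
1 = 1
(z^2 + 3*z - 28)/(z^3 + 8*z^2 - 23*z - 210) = (z - 4)/(z^2 + z - 30)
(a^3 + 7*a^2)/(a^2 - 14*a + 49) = a^2*(a + 7)/(a^2 - 14*a + 49)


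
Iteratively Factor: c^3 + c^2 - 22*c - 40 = (c - 5)*(c^2 + 6*c + 8) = (c - 5)*(c + 2)*(c + 4)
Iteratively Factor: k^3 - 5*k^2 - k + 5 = (k - 5)*(k^2 - 1) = (k - 5)*(k - 1)*(k + 1)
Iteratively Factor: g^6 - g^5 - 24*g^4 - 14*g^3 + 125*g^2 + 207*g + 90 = (g + 1)*(g^5 - 2*g^4 - 22*g^3 + 8*g^2 + 117*g + 90) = (g - 3)*(g + 1)*(g^4 + g^3 - 19*g^2 - 49*g - 30) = (g - 3)*(g + 1)*(g + 2)*(g^3 - g^2 - 17*g - 15) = (g - 3)*(g + 1)^2*(g + 2)*(g^2 - 2*g - 15) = (g - 3)*(g + 1)^2*(g + 2)*(g + 3)*(g - 5)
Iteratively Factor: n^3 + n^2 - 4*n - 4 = (n + 2)*(n^2 - n - 2) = (n + 1)*(n + 2)*(n - 2)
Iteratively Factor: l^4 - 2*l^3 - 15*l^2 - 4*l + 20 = (l + 2)*(l^3 - 4*l^2 - 7*l + 10) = (l - 1)*(l + 2)*(l^2 - 3*l - 10) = (l - 5)*(l - 1)*(l + 2)*(l + 2)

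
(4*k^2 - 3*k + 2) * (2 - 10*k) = -40*k^3 + 38*k^2 - 26*k + 4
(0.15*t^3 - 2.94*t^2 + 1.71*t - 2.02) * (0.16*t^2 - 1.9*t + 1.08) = 0.024*t^5 - 0.7554*t^4 + 6.0216*t^3 - 6.7474*t^2 + 5.6848*t - 2.1816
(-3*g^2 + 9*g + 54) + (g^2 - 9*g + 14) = 68 - 2*g^2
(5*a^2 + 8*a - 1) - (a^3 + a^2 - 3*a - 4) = -a^3 + 4*a^2 + 11*a + 3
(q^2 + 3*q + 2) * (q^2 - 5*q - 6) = q^4 - 2*q^3 - 19*q^2 - 28*q - 12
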